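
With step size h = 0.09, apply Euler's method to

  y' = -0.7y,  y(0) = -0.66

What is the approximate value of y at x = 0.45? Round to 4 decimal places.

-0.4767

Euler: y_{n+1} = y_n + h·f(x_n, y_n).
x=0.000000, y=-0.660000: f=0.462000 → y ← -0.660000 + 0.09·0.462000 = -0.618420
x=0.090000, y=-0.618420: f=0.432894 → y ← -0.618420 + 0.09·0.432894 = -0.579460
x=0.180000, y=-0.579460: f=0.405622 → y ← -0.579460 + 0.09·0.405622 = -0.542954
x=0.270000, y=-0.542954: f=0.380068 → y ← -0.542954 + 0.09·0.380068 = -0.508748
x=0.360000, y=-0.508748: f=0.356123 → y ← -0.508748 + 0.09·0.356123 = -0.476696
y(0.45) ≈ -0.4767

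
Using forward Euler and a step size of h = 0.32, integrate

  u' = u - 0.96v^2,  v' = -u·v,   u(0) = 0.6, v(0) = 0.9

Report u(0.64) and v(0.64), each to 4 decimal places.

0.5545, 0.6008

Euler on (u,v): u_{n+1} = u_n + h·u', v_{n+1} = v_n + h·v'.
0.000000: (0.600000, 0.900000); f=(-0.177600, -0.540000) → (0.543168, 0.727200)
0.320000: (0.543168, 0.727200); f=(0.035501, -0.394992) → (0.554528, 0.600803)
(u(0.64), v(0.64)) ≈ (0.5545, 0.6008)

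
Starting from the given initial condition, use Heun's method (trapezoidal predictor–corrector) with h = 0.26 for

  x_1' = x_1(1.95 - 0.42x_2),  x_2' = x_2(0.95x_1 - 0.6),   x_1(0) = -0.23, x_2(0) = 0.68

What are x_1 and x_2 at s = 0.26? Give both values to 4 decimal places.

-0.3537, 0.5441

Heun on (x_1,x_2): k1 = f(s_n, state_n); k2 = f(s_n + h, state_n + h·k1); state_{n+1} = state_n + (h/2)·(k1 + k2).
0.000000: (-0.230000, 0.680000)
  k1 = (-0.382812, -0.556580)
  predictor → (-0.329531, 0.535289)
  k2 = (-0.568500, -0.488748)
  → (-0.353671, 0.544107)
(x_1(0.26), x_2(0.26)) ≈ (-0.3537, 0.5441)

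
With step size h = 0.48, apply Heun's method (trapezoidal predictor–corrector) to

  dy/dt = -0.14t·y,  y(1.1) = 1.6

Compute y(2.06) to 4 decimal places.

Heun: k1 = f(t_n, y_n); k2 = f(t_n + h, y_n + h·k1); y_{n+1} = y_n + (h/2)·(k1 + k2).
t=1.100000, y=1.600000:
  k1 = f(1.100000, 1.600000) = -0.246400
  k2 = f(1.580000, 1.481728) = -0.327758
  y ← 1.600000 + (0.48/2)·(-0.246400 + (-0.327758)) = 1.462202
t=1.580000, y=1.462202:
  k1 = f(1.580000, 1.462202) = -0.323439
  k2 = f(2.060000, 1.306951) = -0.376925
  y ← 1.462202 + (0.48/2)·(-0.323439 + (-0.376925)) = 1.294115
y(2.06) ≈ 1.2941

1.2941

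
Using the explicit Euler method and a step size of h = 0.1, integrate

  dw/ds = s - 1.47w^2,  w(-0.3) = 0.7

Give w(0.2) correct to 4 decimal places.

Euler: w_{n+1} = w_n + h·f(s_n, w_n).
s=-0.300000, w=0.700000: f=-1.020300 → w ← 0.700000 + 0.1·(-1.020300) = 0.597970
s=-0.200000, w=0.597970: f=-0.725625 → w ← 0.597970 + 0.1·(-0.725625) = 0.525407
s=-0.100000, w=0.525407: f=-0.505798 → w ← 0.525407 + 0.1·(-0.505798) = 0.474828
s=0.000000, w=0.474828: f=-0.331428 → w ← 0.474828 + 0.1·(-0.331428) = 0.441685
s=0.100000, w=0.441685: f=-0.186776 → w ← 0.441685 + 0.1·(-0.186776) = 0.423007
w(0.2) ≈ 0.4230

0.4230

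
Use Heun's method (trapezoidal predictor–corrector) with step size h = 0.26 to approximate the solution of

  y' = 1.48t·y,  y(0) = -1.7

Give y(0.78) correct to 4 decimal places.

-2.6509

Heun: k1 = f(t_n, y_n); k2 = f(t_n + h, y_n + h·k1); y_{n+1} = y_n + (h/2)·(k1 + k2).
t=0.000000, y=-1.700000:
  k1 = f(0.000000, -1.700000) = 0.000000
  k2 = f(0.260000, -1.700000) = -0.654160
  y ← -1.700000 + (0.26/2)·(0.000000 + (-0.654160)) = -1.785041
t=0.260000, y=-1.785041:
  k1 = f(0.260000, -1.785041) = -0.686884
  k2 = f(0.520000, -1.963631) = -1.511210
  y ← -1.785041 + (0.26/2)·(-0.686884 + (-1.511210)) = -2.070793
t=0.520000, y=-2.070793:
  k1 = f(0.520000, -2.070793) = -1.593682
  k2 = f(0.780000, -2.485150) = -2.868858
  y ← -2.070793 + (0.26/2)·(-1.593682 + (-2.868858)) = -2.650923
y(0.78) ≈ -2.6509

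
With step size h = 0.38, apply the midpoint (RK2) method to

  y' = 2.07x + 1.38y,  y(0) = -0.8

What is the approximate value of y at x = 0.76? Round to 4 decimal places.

Midpoint: k1 = f(x_n, y_n); k2 = f(x_n + h/2, y_n + (h/2)·k1); y_{n+1} = y_n + h·k2.
x=0.000000, y=-0.800000:
  k1 = f(0.000000, -0.800000) = -1.104000
  k2 = f(0.190000, -1.009760) = -1.000169
  y ← -0.800000 + 0.38·(-1.000169) = -1.180064
x=0.380000, y=-1.180064:
  k1 = f(0.380000, -1.180064) = -0.841889
  k2 = f(0.570000, -1.340023) = -0.669332
  y ← -1.180064 + 0.38·(-0.669332) = -1.434410
y(0.76) ≈ -1.4344

-1.4344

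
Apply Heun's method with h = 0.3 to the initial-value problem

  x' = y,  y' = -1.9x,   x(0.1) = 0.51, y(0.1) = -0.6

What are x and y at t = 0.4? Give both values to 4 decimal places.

Heun on (x,y): k1 = f(t_n, state_n); k2 = f(t_n + h, state_n + h·k1); state_{n+1} = state_n + (h/2)·(k1 + k2).
0.100000: (0.510000, -0.600000)
  k1 = (-0.600000, -0.969000)
  predictor → (0.330000, -0.890700)
  k2 = (-0.890700, -0.627000)
  → (0.286395, -0.839400)
(x(0.4), y(0.4)) ≈ (0.2864, -0.8394)

0.2864, -0.8394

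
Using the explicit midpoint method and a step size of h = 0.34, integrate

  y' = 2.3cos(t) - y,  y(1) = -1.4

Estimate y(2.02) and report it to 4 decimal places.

-0.5863

Midpoint: k1 = f(t_n, y_n); k2 = f(t_n + h/2, y_n + (h/2)·k1); y_{n+1} = y_n + h·k2.
t=1.000000, y=-1.400000:
  k1 = f(1.000000, -1.400000) = 2.642695
  k2 = f(1.170000, -0.950742) = 1.848091
  y ← -1.400000 + 0.34·1.848091 = -0.771649
t=1.340000, y=-0.771649:
  k1 = f(1.340000, -0.771649) = 1.297781
  k2 = f(1.510000, -0.551026) = 0.690772
  y ← -0.771649 + 0.34·0.690772 = -0.536787
t=1.680000, y=-0.536787:
  k1 = f(1.680000, -0.536787) = 0.286117
  k2 = f(1.850000, -0.488147) = -0.145711
  y ← -0.536787 + 0.34·(-0.145711) = -0.586328
y(2.02) ≈ -0.5863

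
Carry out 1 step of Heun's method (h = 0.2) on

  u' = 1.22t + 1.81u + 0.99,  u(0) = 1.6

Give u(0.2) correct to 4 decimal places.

2.5423

Heun: k1 = f(t_n, u_n); k2 = f(t_n + h, u_n + h·k1); u_{n+1} = u_n + (h/2)·(k1 + k2).
t=0.000000, u=1.600000:
  k1 = f(0.000000, 1.600000) = 3.886000
  k2 = f(0.200000, 2.377200) = 5.536732
  u ← 1.600000 + (0.2/2)·(3.886000 + 5.536732) = 2.542273
u(0.2) ≈ 2.5423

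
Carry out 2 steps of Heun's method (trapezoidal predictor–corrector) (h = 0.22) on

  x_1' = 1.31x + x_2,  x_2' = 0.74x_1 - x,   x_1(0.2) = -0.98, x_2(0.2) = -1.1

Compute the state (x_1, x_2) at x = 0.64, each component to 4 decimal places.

-1.3286, -1.6616

Heun on (x_1,x_2): k1 = f(x_n, state_n); k2 = f(x_n + h, state_n + h·k1); state_{n+1} = state_n + (h/2)·(k1 + k2).
0.200000: (-0.980000, -1.100000)
  k1 = (-0.838000, -0.925200)
  predictor → (-1.164360, -1.303544)
  k2 = (-0.753344, -1.281626)
  → (-1.155048, -1.342751)
0.420000: (-1.155048, -1.342751)
  k1 = (-0.792551, -1.274735)
  predictor → (-1.329409, -1.623193)
  k2 = (-0.784793, -1.623763)
  → (-1.328556, -1.661586)
(x_1(0.64), x_2(0.64)) ≈ (-1.3286, -1.6616)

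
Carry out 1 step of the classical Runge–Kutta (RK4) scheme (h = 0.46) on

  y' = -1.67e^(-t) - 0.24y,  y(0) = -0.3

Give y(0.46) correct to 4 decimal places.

-0.8492

RK4: k1 = f(t_n, y_n); k2 = f(t_n + h/2, y_n + (h/2)·k1); k3 = f(t_n + h/2, y_n + (h/2)·k2); k4 = f(t_n + h, y_n + h·k3); y_{n+1} = y_n + (h/6)·(k1 + 2k2 + 2k3 + k4).
t=0.000000, y=-0.300000:
  k1 = f(0.000000, -0.300000) = -1.598000
  k2 = f(0.230000, -0.667540) = -1.166662
  k3 = f(0.230000, -0.568332) = -1.190471
  k4 = f(0.460000, -0.847617) = -0.850816
  y ← -0.300000 + (0.46/6)·(k1 + 2k2 + 2k3 + k4) = -0.849170
y(0.46) ≈ -0.8492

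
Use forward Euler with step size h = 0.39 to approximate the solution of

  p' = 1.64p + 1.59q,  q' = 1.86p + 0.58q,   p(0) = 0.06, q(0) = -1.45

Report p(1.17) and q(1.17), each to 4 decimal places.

Euler on (p,q): p_{n+1} = p_n + h·p', q_{n+1} = q_n + h·q'.
0.000000: (0.060000, -1.450000); f=(-2.207100, -0.729400) → (-0.800769, -1.734466)
0.390000: (-0.800769, -1.734466); f=(-4.071062, -2.495421) → (-2.388483, -2.707680)
0.780000: (-2.388483, -2.707680); f=(-8.222324, -6.013033) → (-5.595189, -5.052763)
(p(1.17), q(1.17)) ≈ (-5.5952, -5.0528)

-5.5952, -5.0528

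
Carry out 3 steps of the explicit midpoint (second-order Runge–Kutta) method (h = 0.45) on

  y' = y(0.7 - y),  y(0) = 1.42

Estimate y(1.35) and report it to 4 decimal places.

Midpoint: k1 = f(t_n, y_n); k2 = f(t_n + h/2, y_n + (h/2)·k1); y_{n+1} = y_n + h·k2.
t=0.000000, y=1.420000:
  k1 = f(0.000000, 1.420000) = -1.022400
  k2 = f(0.225000, 1.189960) = -0.583033
  y ← 1.420000 + 0.45·(-0.583033) = 1.157635
t=0.450000, y=1.157635:
  k1 = f(0.450000, 1.157635) = -0.529775
  k2 = f(0.675000, 1.038436) = -0.351444
  y ← 1.157635 + 0.45·(-0.351444) = 0.999485
t=0.900000, y=0.999485:
  k1 = f(0.900000, 0.999485) = -0.299331
  k2 = f(1.125000, 0.932136) = -0.216382
  y ← 0.999485 + 0.45·(-0.216382) = 0.902113
y(1.35) ≈ 0.9021

0.9021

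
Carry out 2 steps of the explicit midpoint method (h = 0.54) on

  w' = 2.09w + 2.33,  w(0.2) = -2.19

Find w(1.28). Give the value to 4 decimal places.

-9.3375

Midpoint: k1 = f(x_n, w_n); k2 = f(x_n + h/2, w_n + (h/2)·k1); w_{n+1} = w_n + h·k2.
x=0.200000, w=-2.190000:
  k1 = f(0.200000, -2.190000) = -2.247100
  k2 = f(0.470000, -2.796717) = -3.515139
  w ← -2.190000 + 0.54·(-3.515139) = -4.088175
x=0.740000, w=-4.088175:
  k1 = f(0.740000, -4.088175) = -6.214285
  k2 = f(1.010000, -5.766032) = -9.721007
  w ← -4.088175 + 0.54·(-9.721007) = -9.337518
w(1.28) ≈ -9.3375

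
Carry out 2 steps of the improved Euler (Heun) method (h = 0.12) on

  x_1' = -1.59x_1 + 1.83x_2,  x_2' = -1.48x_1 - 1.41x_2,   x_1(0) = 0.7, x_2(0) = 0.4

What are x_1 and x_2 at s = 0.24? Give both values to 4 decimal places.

0.5562, 0.0956

Heun on (x_1,x_2): k1 = f(s_n, state_n); k2 = f(s_n + h, state_n + h·k1); state_{n+1} = state_n + (h/2)·(k1 + k2).
0.000000: (0.700000, 0.400000)
  k1 = (-0.381000, -1.600000)
  predictor → (0.654280, 0.208000)
  k2 = (-0.659665, -1.261614)
  → (0.637560, 0.228303)
0.120000: (0.637560, 0.228303)
  k1 = (-0.595926, -1.265496)
  predictor → (0.566049, 0.076444)
  k2 = (-0.760126, -0.945538)
  → (0.556197, 0.095641)
(x_1(0.24), x_2(0.24)) ≈ (0.5562, 0.0956)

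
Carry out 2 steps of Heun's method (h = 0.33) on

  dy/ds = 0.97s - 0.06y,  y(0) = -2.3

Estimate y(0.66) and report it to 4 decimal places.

-2.0015

Heun: k1 = f(s_n, y_n); k2 = f(s_n + h, y_n + h·k1); y_{n+1} = y_n + (h/2)·(k1 + k2).
s=0.000000, y=-2.300000:
  k1 = f(0.000000, -2.300000) = 0.138000
  k2 = f(0.330000, -2.254460) = 0.455368
  y ← -2.300000 + (0.33/2)·(0.138000 + 0.455368) = -2.202094
s=0.330000, y=-2.202094:
  k1 = f(0.330000, -2.202094) = 0.452226
  k2 = f(0.660000, -2.052860) = 0.763372
  y ← -2.202094 + (0.33/2)·(0.452226 + 0.763372) = -2.001521
y(0.66) ≈ -2.0015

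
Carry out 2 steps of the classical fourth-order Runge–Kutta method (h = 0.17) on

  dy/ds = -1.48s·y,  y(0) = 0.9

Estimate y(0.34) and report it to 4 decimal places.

0.8262

RK4: k1 = f(s_n, y_n); k2 = f(s_n + h/2, y_n + (h/2)·k1); k3 = f(s_n + h/2, y_n + (h/2)·k2); k4 = f(s_n + h, y_n + h·k3); y_{n+1} = y_n + (h/6)·(k1 + 2k2 + 2k3 + k4).
s=0.000000, y=0.900000:
  k1 = f(0.000000, 0.900000) = 0.000000
  k2 = f(0.085000, 0.900000) = -0.113220
  k3 = f(0.085000, 0.890376) = -0.112009
  k4 = f(0.170000, 0.880958) = -0.221649
  y ← 0.900000 + (0.17/6)·(k1 + 2k2 + 2k3 + k4) = 0.880957
s=0.170000, y=0.880957:
  k1 = f(0.170000, 0.880957) = -0.221649
  k2 = f(0.255000, 0.862117) = -0.325363
  k3 = f(0.255000, 0.853301) = -0.322036
  k4 = f(0.340000, 0.826211) = -0.415749
  y ← 0.880957 + (0.17/6)·(k1 + 2k2 + 2k3 + k4) = 0.826211
y(0.34) ≈ 0.8262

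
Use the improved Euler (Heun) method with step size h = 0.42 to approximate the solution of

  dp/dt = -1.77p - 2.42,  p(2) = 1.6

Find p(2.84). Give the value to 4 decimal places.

Heun: k1 = f(t_n, p_n); k2 = f(t_n + h, p_n + h·k1); p_{n+1} = p_n + (h/2)·(k1 + k2).
t=2.000000, p=1.600000:
  k1 = f(2.000000, 1.600000) = -5.252000
  k2 = f(2.420000, -0.605840) = -1.347663
  p ← 1.600000 + (0.42/2)·(-5.252000 + (-1.347663)) = 0.214071
t=2.420000, p=0.214071:
  k1 = f(2.420000, 0.214071) = -2.798905
  k2 = f(2.840000, -0.961469) = -0.718199
  p ← 0.214071 + (0.42/2)·(-2.798905 + (-0.718199)) = -0.524521
p(2.84) ≈ -0.5245

-0.5245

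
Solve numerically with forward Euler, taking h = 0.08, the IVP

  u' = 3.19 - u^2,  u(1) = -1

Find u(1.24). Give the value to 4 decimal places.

-0.4000

Euler: u_{n+1} = u_n + h·f(t_n, u_n).
t=1.000000, u=-1.000000: f=2.190000 → u ← -1.000000 + 0.08·2.190000 = -0.824800
t=1.080000, u=-0.824800: f=2.509705 → u ← -0.824800 + 0.08·2.509705 = -0.624024
t=1.160000, u=-0.624024: f=2.800595 → u ← -0.624024 + 0.08·2.800595 = -0.399976
u(1.24) ≈ -0.4000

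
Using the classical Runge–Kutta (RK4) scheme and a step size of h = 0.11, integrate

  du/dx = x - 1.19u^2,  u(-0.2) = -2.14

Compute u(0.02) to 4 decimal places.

-4.9321

RK4: k1 = f(x_n, u_n); k2 = f(x_n + h/2, u_n + (h/2)·k1); k3 = f(x_n + h/2, u_n + (h/2)·k2); k4 = f(x_n + h, u_n + h·k3); u_{n+1} = u_n + (h/6)·(k1 + 2k2 + 2k3 + k4).
x=-0.200000, u=-2.140000:
  k1 = f(-0.200000, -2.140000) = -5.649724
  k2 = f(-0.145000, -2.450735) = -7.292260
  k3 = f(-0.145000, -2.541074) = -7.828900
  k4 = f(-0.090000, -3.001179) = -10.808420
  u ← -2.140000 + (0.11/6)·(k1 + 2k2 + 2k3 + k4) = -2.996175
x=-0.090000, u=-2.996175:
  k1 = f(-0.090000, -2.996175) = -10.772708
  k2 = f(-0.035000, -3.588674) = -15.360513
  k3 = f(-0.035000, -3.841003) = -17.591435
  k4 = f(0.020000, -4.931233) = -28.917301
  u ← -2.996175 + (0.11/6)·(k1 + 2k2 + 2k3 + k4) = -4.932063
u(0.02) ≈ -4.9321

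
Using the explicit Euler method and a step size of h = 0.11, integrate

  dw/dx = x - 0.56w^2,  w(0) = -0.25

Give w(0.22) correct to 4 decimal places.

Euler: w_{n+1} = w_n + h·f(x_n, w_n).
x=0.000000, w=-0.250000: f=-0.035000 → w ← -0.250000 + 0.11·(-0.035000) = -0.253850
x=0.110000, w=-0.253850: f=0.073914 → w ← -0.253850 + 0.11·0.073914 = -0.245719
w(0.22) ≈ -0.2457

-0.2457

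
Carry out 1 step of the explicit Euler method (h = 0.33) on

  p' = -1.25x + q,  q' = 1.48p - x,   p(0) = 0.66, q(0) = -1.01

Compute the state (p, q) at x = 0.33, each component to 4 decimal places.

Euler on (p,q): p_{n+1} = p_n + h·p', q_{n+1} = q_n + h·q'.
0.000000: (0.660000, -1.010000); f=(-1.010000, 0.976800) → (0.326700, -0.687656)
(p(0.33), q(0.33)) ≈ (0.3267, -0.6877)

0.3267, -0.6877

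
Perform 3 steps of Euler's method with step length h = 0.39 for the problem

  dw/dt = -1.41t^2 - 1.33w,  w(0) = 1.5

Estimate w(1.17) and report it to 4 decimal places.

-0.2076

Euler: w_{n+1} = w_n + h·f(t_n, w_n).
t=0.000000, w=1.500000: f=-1.995000 → w ← 1.500000 + 0.39·(-1.995000) = 0.721950
t=0.390000, w=0.721950: f=-1.174654 → w ← 0.721950 + 0.39·(-1.174654) = 0.263835
t=0.780000, w=0.263835: f=-1.208744 → w ← 0.263835 + 0.39·(-1.208744) = -0.207575
w(1.17) ≈ -0.2076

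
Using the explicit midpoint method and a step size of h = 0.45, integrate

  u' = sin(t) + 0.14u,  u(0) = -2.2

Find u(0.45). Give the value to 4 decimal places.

-2.2426

Midpoint: k1 = f(t_n, u_n); k2 = f(t_n + h/2, u_n + (h/2)·k1); u_{n+1} = u_n + h·k2.
t=0.000000, u=-2.200000:
  k1 = f(0.000000, -2.200000) = -0.308000
  k2 = f(0.225000, -2.269300) = -0.094596
  u ← -2.200000 + 0.45·(-0.094596) = -2.242568
u(0.45) ≈ -2.2426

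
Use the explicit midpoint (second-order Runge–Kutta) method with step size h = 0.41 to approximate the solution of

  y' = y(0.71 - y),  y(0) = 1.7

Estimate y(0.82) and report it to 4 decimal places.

1.1224

Midpoint: k1 = f(t_n, y_n); k2 = f(t_n + h/2, y_n + (h/2)·k1); y_{n+1} = y_n + h·k2.
t=0.000000, y=1.700000:
  k1 = f(0.000000, 1.700000) = -1.683000
  k2 = f(0.205000, 1.354985) = -0.873945
  y ← 1.700000 + 0.41·(-0.873945) = 1.341683
t=0.410000, y=1.341683:
  k1 = f(0.410000, 1.341683) = -0.847517
  k2 = f(0.615000, 1.167941) = -0.534849
  y ← 1.341683 + 0.41·(-0.534849) = 1.122395
y(0.82) ≈ 1.1224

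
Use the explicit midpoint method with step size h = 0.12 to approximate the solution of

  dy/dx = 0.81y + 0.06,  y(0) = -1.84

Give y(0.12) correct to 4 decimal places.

-2.0200

Midpoint: k1 = f(x_n, y_n); k2 = f(x_n + h/2, y_n + (h/2)·k1); y_{n+1} = y_n + h·k2.
x=0.000000, y=-1.840000:
  k1 = f(0.000000, -1.840000) = -1.430400
  k2 = f(0.060000, -1.925824) = -1.499917
  y ← -1.840000 + 0.12·(-1.499917) = -2.019990
y(0.12) ≈ -2.0200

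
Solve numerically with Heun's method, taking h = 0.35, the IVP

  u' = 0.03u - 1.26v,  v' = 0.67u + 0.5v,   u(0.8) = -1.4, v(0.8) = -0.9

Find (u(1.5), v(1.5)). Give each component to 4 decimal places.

Heun on (u,v): k1 = f(x_n, state_n); k2 = f(x_n + h, state_n + h·k1); state_{n+1} = state_n + (h/2)·(k1 + k2).
0.800000: (-1.400000, -0.900000)
  k1 = (1.092000, -1.388000)
  predictor → (-1.017800, -1.385800)
  k2 = (1.715574, -1.374826)
  → (-0.908675, -1.383495)
1.150000: (-0.908675, -1.383495)
  k1 = (1.715943, -1.300559)
  predictor → (-0.308095, -1.838690)
  k2 = (2.307507, -1.125768)
  → (-0.204571, -1.808102)
(u(1.5), v(1.5)) ≈ (-0.2046, -1.8081)

-0.2046, -1.8081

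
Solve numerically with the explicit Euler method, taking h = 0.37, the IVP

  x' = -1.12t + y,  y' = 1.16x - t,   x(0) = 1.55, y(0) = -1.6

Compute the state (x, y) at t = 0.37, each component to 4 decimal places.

0.9580, -0.9347

Euler on (x,y): x_{n+1} = x_n + h·x', y_{n+1} = y_n + h·y'.
0.000000: (1.550000, -1.600000); f=(-1.600000, 1.798000) → (0.958000, -0.934740)
(x(0.37), y(0.37)) ≈ (0.9580, -0.9347)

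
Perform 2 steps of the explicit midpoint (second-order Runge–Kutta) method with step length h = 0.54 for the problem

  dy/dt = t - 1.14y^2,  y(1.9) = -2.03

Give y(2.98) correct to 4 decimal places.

Midpoint: k1 = f(t_n, y_n); k2 = f(t_n + h/2, y_n + (h/2)·k1); y_{n+1} = y_n + h·k2.
t=1.900000, y=-2.030000:
  k1 = f(1.900000, -2.030000) = -2.797826
  k2 = f(2.170000, -2.785413) = -6.674719
  y ← -2.030000 + 0.54·(-6.674719) = -5.634348
t=2.440000, y=-5.634348:
  k1 = f(2.440000, -5.634348) = -33.750306
  k2 = f(2.710000, -14.746931) = -245.208048
  y ← -5.634348 + 0.54·(-245.208048) = -138.046694
y(2.98) ≈ -138.0467

-138.0467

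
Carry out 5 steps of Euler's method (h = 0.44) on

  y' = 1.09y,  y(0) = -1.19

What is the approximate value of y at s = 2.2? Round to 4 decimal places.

-8.4386

Euler: y_{n+1} = y_n + h·f(s_n, y_n).
s=0.000000, y=-1.190000: f=-1.297100 → y ← -1.190000 + 0.44·(-1.297100) = -1.760724
s=0.440000, y=-1.760724: f=-1.919189 → y ← -1.760724 + 0.44·(-1.919189) = -2.605167
s=0.880000, y=-2.605167: f=-2.839632 → y ← -2.605167 + 0.44·(-2.839632) = -3.854605
s=1.320000, y=-3.854605: f=-4.201520 → y ← -3.854605 + 0.44·(-4.201520) = -5.703274
s=1.760000, y=-5.703274: f=-6.216569 → y ← -5.703274 + 0.44·(-6.216569) = -8.438565
y(2.2) ≈ -8.4386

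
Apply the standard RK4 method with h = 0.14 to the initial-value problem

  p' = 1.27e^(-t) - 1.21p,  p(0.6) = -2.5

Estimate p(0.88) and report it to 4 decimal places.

RK4: k1 = f(t_n, p_n); k2 = f(t_n + h/2, p_n + (h/2)·k1); k3 = f(t_n + h/2, p_n + (h/2)·k2); k4 = f(t_n + h, p_n + h·k3); p_{n+1} = p_n + (h/6)·(k1 + 2k2 + 2k3 + k4).
t=0.600000, p=-2.500000:
  k1 = f(0.600000, -2.500000) = 3.721991
  k2 = f(0.670000, -2.239461) = 3.359617
  k3 = f(0.670000, -2.264827) = 3.390310
  k4 = f(0.740000, -2.025357) = 3.056616
  p ← -2.500000 + (0.14/6)·(k1 + 2k2 + 2k3 + k4) = -2.026836
t=0.740000, p=-2.026836:
  k1 = f(0.740000, -2.026836) = 3.058406
  k2 = f(0.810000, -1.812747) = 2.758394
  k3 = f(0.810000, -1.833748) = 2.783805
  k4 = f(0.880000, -1.637103) = 2.507669
  p ← -2.026836 + (0.14/6)·(k1 + 2k2 + 2k3 + k4) = -1.638325
p(0.88) ≈ -1.6383

-1.6383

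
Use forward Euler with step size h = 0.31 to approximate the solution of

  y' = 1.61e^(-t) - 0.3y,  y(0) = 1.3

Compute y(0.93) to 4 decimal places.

Euler: y_{n+1} = y_n + h·f(t_n, y_n).
t=0.000000, y=1.300000: f=1.220000 → y ← 1.300000 + 0.31·1.220000 = 1.678200
t=0.310000, y=1.678200: f=0.677390 → y ← 1.678200 + 0.31·0.677390 = 1.888191
t=0.620000, y=1.888191: f=0.299633 → y ← 1.888191 + 0.31·0.299633 = 1.981077
y(0.93) ≈ 1.9811

1.9811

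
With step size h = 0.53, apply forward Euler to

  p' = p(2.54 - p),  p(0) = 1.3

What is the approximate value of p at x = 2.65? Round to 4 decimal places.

2.5376

Euler: p_{n+1} = p_n + h·f(x_n, p_n).
x=0.000000, p=1.300000: f=1.612000 → p ← 1.300000 + 0.53·1.612000 = 2.154360
x=0.530000, p=2.154360: f=0.830807 → p ← 2.154360 + 0.53·0.830807 = 2.594688
x=1.060000, p=2.594688: f=-0.141898 → p ← 2.594688 + 0.53·(-0.141898) = 2.519482
x=1.590000, p=2.519482: f=0.051695 → p ← 2.519482 + 0.53·0.051695 = 2.546880
x=2.120000, p=2.546880: f=-0.017523 → p ← 2.546880 + 0.53·(-0.017523) = 2.537593
p(2.65) ≈ 2.5376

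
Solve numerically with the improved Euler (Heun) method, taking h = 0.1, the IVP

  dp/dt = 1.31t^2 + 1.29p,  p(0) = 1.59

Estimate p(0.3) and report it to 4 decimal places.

Heun: k1 = f(t_n, p_n); k2 = f(t_n + h, p_n + h·k1); p_{n+1} = p_n + (h/2)·(k1 + k2).
t=0.000000, p=1.590000:
  k1 = f(0.000000, 1.590000) = 2.051100
  k2 = f(0.100000, 1.795110) = 2.328792
  p ← 1.590000 + (0.1/2)·(2.051100 + 2.328792) = 1.808995
t=0.100000, p=1.808995:
  k1 = f(0.100000, 1.808995) = 2.346703
  k2 = f(0.200000, 2.043665) = 2.688728
  p ← 1.808995 + (0.1/2)·(2.346703 + 2.688728) = 2.060766
t=0.200000, p=2.060766:
  k1 = f(0.200000, 2.060766) = 2.710788
  k2 = f(0.300000, 2.331845) = 3.125980
  p ← 2.060766 + (0.1/2)·(2.710788 + 3.125980) = 2.352605
p(0.3) ≈ 2.3526

2.3526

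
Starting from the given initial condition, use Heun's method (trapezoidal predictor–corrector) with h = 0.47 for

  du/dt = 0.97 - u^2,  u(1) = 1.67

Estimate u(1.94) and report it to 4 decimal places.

1.1485

Heun: k1 = f(t_n, u_n); k2 = f(t_n + h, u_n + h·k1); u_{n+1} = u_n + (h/2)·(k1 + k2).
t=1.000000, u=1.670000:
  k1 = f(1.000000, 1.670000) = -1.818900
  k2 = f(1.470000, 0.815117) = 0.305584
  u ← 1.670000 + (0.47/2)·(-1.818900 + 0.305584) = 1.314371
t=1.470000, u=1.314371:
  k1 = f(1.470000, 1.314371) = -0.757571
  k2 = f(1.940000, 0.958313) = 0.051637
  u ← 1.314371 + (0.47/2)·(-0.757571 + 0.051637) = 1.148476
u(1.94) ≈ 1.1485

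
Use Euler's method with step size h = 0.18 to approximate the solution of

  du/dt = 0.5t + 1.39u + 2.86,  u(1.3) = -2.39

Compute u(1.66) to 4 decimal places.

-2.2977

Euler: u_{n+1} = u_n + h·f(t_n, u_n).
t=1.300000, u=-2.390000: f=0.187900 → u ← -2.390000 + 0.18·0.187900 = -2.356178
t=1.480000, u=-2.356178: f=0.324913 → u ← -2.356178 + 0.18·0.324913 = -2.297694
u(1.66) ≈ -2.2977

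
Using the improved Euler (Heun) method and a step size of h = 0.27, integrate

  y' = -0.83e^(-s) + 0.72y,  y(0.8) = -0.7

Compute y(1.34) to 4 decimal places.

-1.2253

Heun: k1 = f(s_n, y_n); k2 = f(s_n + h, y_n + h·k1); y_{n+1} = y_n + (h/2)·(k1 + k2).
s=0.800000, y=-0.700000:
  k1 = f(0.800000, -0.700000) = -0.876943
  k2 = f(1.070000, -0.936775) = -0.959175
  y ← -0.700000 + (0.27/2)·(-0.876943 + (-0.959175)) = -0.947876
s=1.070000, y=-0.947876:
  k1 = f(1.070000, -0.947876) = -0.967168
  k2 = f(1.340000, -1.209011) = -1.087820
  y ← -0.947876 + (0.27/2)·(-0.967168 + (-1.087820)) = -1.225299
y(1.34) ≈ -1.2253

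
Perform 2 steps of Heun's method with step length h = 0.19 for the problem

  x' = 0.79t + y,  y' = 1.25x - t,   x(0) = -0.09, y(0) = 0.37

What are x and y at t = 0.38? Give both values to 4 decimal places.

0.0961, 0.2940

Heun on (x,y): k1 = f(t_n, state_n); k2 = f(t_n + h, state_n + h·k1); state_{n+1} = state_n + (h/2)·(k1 + k2).
0.000000: (-0.090000, 0.370000)
  k1 = (0.370000, -0.112500)
  predictor → (-0.019700, 0.348625)
  k2 = (0.498725, -0.214625)
  → (-0.007471, 0.338923)
0.190000: (-0.007471, 0.338923)
  k1 = (0.489023, -0.199339)
  predictor → (0.085443, 0.301049)
  k2 = (0.601249, -0.273196)
  → (0.096105, 0.294032)
(x(0.38), y(0.38)) ≈ (0.0961, 0.2940)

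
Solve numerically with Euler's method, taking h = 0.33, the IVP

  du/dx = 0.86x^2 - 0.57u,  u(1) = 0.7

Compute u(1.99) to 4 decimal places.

Euler: u_{n+1} = u_n + h·f(x_n, u_n).
x=1.000000, u=0.700000: f=0.461000 → u ← 0.700000 + 0.33·0.461000 = 0.852130
x=1.330000, u=0.852130: f=1.035540 → u ← 0.852130 + 0.33·1.035540 = 1.193858
x=1.660000, u=1.193858: f=1.689317 → u ← 1.193858 + 0.33·1.689317 = 1.751333
u(1.99) ≈ 1.7513

1.7513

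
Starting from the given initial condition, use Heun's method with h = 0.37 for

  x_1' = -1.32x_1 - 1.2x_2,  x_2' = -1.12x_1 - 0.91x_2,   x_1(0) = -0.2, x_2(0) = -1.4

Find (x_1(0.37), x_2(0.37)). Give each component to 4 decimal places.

Heun on (x_1,x_2): k1 = f(t_n, state_n); k2 = f(t_n + h, state_n + h·k1); state_{n+1} = state_n + (h/2)·(k1 + k2).
0.000000: (-0.200000, -1.400000)
  k1 = (1.944000, 1.498000)
  predictor → (0.519280, -0.845740)
  k2 = (0.329438, 0.188030)
  → (0.220586, -1.088084)
(x_1(0.37), x_2(0.37)) ≈ (0.2206, -1.0881)

0.2206, -1.0881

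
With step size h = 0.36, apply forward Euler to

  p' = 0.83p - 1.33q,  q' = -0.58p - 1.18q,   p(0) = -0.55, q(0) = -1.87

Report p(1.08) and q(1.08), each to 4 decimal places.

1.1855, -0.4848

Euler on (p,q): p_{n+1} = p_n + h·p', q_{n+1} = q_n + h·q'.
0.000000: (-0.550000, -1.870000); f=(2.030600, 2.525600) → (0.181016, -0.960784)
0.360000: (0.181016, -0.960784); f=(1.428086, 1.028736) → (0.695127, -0.590439)
0.720000: (0.695127, -0.590439); f=(1.362239, 0.293544) → (1.185533, -0.484763)
(p(1.08), q(1.08)) ≈ (1.1855, -0.4848)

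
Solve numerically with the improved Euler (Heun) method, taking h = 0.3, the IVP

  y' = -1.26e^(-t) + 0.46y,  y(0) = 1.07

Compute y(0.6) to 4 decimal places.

Heun: k1 = f(t_n, y_n); k2 = f(t_n + h, y_n + h·k1); y_{n+1} = y_n + (h/2)·(k1 + k2).
t=0.000000, y=1.070000:
  k1 = f(0.000000, 1.070000) = -0.767800
  k2 = f(0.300000, 0.839660) = -0.547187
  y ← 1.070000 + (0.3/2)·(-0.767800 + (-0.547187)) = 0.872752
t=0.300000, y=0.872752:
  k1 = f(0.300000, 0.872752) = -0.531965
  k2 = f(0.600000, 0.713162) = -0.363448
  y ← 0.872752 + (0.3/2)·(-0.531965 + (-0.363448)) = 0.738440
y(0.6) ≈ 0.7384

0.7384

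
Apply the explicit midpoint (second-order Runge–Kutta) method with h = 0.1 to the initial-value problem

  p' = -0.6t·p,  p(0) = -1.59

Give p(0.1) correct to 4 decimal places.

Midpoint: k1 = f(t_n, p_n); k2 = f(t_n + h/2, p_n + (h/2)·k1); p_{n+1} = p_n + h·k2.
t=0.000000, p=-1.590000:
  k1 = f(0.000000, -1.590000) = 0.000000
  k2 = f(0.050000, -1.590000) = 0.047700
  p ← -1.590000 + 0.1·0.047700 = -1.585230
p(0.1) ≈ -1.5852

-1.5852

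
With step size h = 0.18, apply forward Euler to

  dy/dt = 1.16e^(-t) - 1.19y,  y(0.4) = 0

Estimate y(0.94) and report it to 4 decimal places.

0.2759

Euler: y_{n+1} = y_n + h·f(t_n, y_n).
t=0.400000, y=0.000000: f=0.777571 → y ← 0.000000 + 0.18·0.777571 = 0.139963
t=0.580000, y=0.139963: f=0.482926 → y ← 0.139963 + 0.18·0.482926 = 0.226890
t=0.760000, y=0.226890: f=0.272494 → y ← 0.226890 + 0.18·0.272494 = 0.275939
y(0.94) ≈ 0.2759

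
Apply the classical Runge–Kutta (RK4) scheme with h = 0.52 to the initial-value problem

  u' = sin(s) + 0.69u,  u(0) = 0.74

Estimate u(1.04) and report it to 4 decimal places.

RK4: k1 = f(s_n, u_n); k2 = f(s_n + h/2, u_n + (h/2)·k1); k3 = f(s_n + h/2, u_n + (h/2)·k2); k4 = f(s_n + h, u_n + h·k3); u_{n+1} = u_n + (h/6)·(k1 + 2k2 + 2k3 + k4).
s=0.000000, u=0.740000:
  k1 = f(0.000000, 0.740000) = 0.510600
  k2 = f(0.260000, 0.872756) = 0.859282
  k3 = f(0.260000, 0.963413) = 0.921836
  k4 = f(0.520000, 1.219355) = 1.338235
  u ← 0.740000 + (0.52/6)·(k1 + 2k2 + 2k3 + k4) = 1.208959
s=0.520000, u=1.208959:
  k1 = f(0.520000, 1.208959) = 1.331062
  k2 = f(0.780000, 1.555036) = 1.776254
  k3 = f(0.780000, 1.670786) = 1.856121
  k4 = f(1.040000, 2.174143) = 2.362563
  u ← 1.208959 + (0.52/6)·(k1 + 2k2 + 2k3 + k4) = 2.158685
u(1.04) ≈ 2.1587

2.1587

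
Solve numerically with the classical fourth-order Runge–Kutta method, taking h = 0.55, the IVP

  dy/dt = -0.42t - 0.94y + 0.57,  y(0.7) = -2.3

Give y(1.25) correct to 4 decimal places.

RK4: k1 = f(t_n, y_n); k2 = f(t_n + h/2, y_n + (h/2)·k1); k3 = f(t_n + h/2, y_n + (h/2)·k2); k4 = f(t_n + h, y_n + h·k3); y_{n+1} = y_n + (h/6)·(k1 + 2k2 + 2k3 + k4).
t=0.700000, y=-2.300000:
  k1 = f(0.700000, -2.300000) = 2.438000
  k2 = f(0.975000, -1.629550) = 1.692277
  k3 = f(0.975000, -1.834624) = 1.885046
  k4 = f(1.250000, -1.263224) = 1.232431
  y ← -2.300000 + (0.55/6)·(k1 + 2k2 + 2k3 + k4) = -1.307701
y(1.25) ≈ -1.3077

-1.3077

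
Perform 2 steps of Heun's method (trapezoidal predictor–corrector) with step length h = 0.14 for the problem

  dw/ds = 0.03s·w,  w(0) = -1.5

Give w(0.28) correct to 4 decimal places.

Heun: k1 = f(s_n, w_n); k2 = f(s_n + h, w_n + h·k1); w_{n+1} = w_n + (h/2)·(k1 + k2).
s=0.000000, w=-1.500000:
  k1 = f(0.000000, -1.500000) = 0.000000
  k2 = f(0.140000, -1.500000) = -0.006300
  w ← -1.500000 + (0.14/2)·(0.000000 + (-0.006300)) = -1.500441
s=0.140000, w=-1.500441:
  k1 = f(0.140000, -1.500441) = -0.006302
  k2 = f(0.280000, -1.501323) = -0.012611
  w ← -1.500441 + (0.14/2)·(-0.006302 + (-0.012611)) = -1.501765
w(0.28) ≈ -1.5018

-1.5018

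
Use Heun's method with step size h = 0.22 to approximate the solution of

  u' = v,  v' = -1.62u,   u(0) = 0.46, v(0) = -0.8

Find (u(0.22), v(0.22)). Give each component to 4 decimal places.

Heun on (u,v): k1 = f(x_n, state_n); k2 = f(x_n + h, state_n + h·k1); state_{n+1} = state_n + (h/2)·(k1 + k2).
0.000000: (0.460000, -0.800000)
  k1 = (-0.800000, -0.745200)
  predictor → (0.284000, -0.963944)
  k2 = (-0.963944, -0.460080)
  → (0.265966, -0.932581)
(u(0.22), v(0.22)) ≈ (0.2660, -0.9326)

0.2660, -0.9326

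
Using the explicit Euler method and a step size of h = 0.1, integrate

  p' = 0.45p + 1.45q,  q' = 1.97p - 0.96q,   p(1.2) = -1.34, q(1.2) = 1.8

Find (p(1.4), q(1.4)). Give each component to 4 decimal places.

Euler on (p,q): p_{n+1} = p_n + h·p', q_{n+1} = q_n + h·q'.
1.200000: (-1.340000, 1.800000); f=(2.007000, -4.367800) → (-1.139300, 1.363220)
1.300000: (-1.139300, 1.363220); f=(1.463984, -3.553112) → (-0.992902, 1.007909)
(p(1.4), q(1.4)) ≈ (-0.9929, 1.0079)

-0.9929, 1.0079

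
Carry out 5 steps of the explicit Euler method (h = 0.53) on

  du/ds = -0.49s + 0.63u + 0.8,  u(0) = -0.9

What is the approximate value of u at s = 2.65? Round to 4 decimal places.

-1.6259

Euler: u_{n+1} = u_n + h·f(s_n, u_n).
s=0.000000, u=-0.900000: f=0.233000 → u ← -0.900000 + 0.53·0.233000 = -0.776510
s=0.530000, u=-0.776510: f=0.051099 → u ← -0.776510 + 0.53·0.051099 = -0.749428
s=1.060000, u=-0.749428: f=-0.191539 → u ← -0.749428 + 0.53·(-0.191539) = -0.850944
s=1.590000, u=-0.850944: f=-0.515194 → u ← -0.850944 + 0.53·(-0.515194) = -1.123997
s=2.120000, u=-1.123997: f=-0.946918 → u ← -1.123997 + 0.53·(-0.946918) = -1.625863
u(2.65) ≈ -1.6259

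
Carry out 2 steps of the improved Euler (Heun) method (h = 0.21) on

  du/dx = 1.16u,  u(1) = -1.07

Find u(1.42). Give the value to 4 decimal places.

-1.7347

Heun: k1 = f(x_n, u_n); k2 = f(x_n + h, u_n + h·k1); u_{n+1} = u_n + (h/2)·(k1 + k2).
x=1.000000, u=-1.070000:
  k1 = f(1.000000, -1.070000) = -1.241200
  k2 = f(1.210000, -1.330652) = -1.543556
  u ← -1.070000 + (0.21/2)·(-1.241200 + (-1.543556)) = -1.362399
x=1.210000, u=-1.362399:
  k1 = f(1.210000, -1.362399) = -1.580383
  k2 = f(1.420000, -1.694280) = -1.965365
  u ← -1.362399 + (0.21/2)·(-1.580383 + (-1.965365)) = -1.734703
u(1.42) ≈ -1.7347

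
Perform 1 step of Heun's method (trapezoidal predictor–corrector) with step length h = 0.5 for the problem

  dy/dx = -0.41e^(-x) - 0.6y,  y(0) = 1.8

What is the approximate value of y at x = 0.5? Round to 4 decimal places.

Heun: k1 = f(x_n, y_n); k2 = f(x_n + h, y_n + h·k1); y_{n+1} = y_n + (h/2)·(k1 + k2).
x=0.000000, y=1.800000:
  k1 = f(0.000000, 1.800000) = -1.490000
  k2 = f(0.500000, 1.055000) = -0.881678
  y ← 1.800000 + (0.5/2)·(-1.490000 + (-0.881678)) = 1.207081
y(0.5) ≈ 1.2071

1.2071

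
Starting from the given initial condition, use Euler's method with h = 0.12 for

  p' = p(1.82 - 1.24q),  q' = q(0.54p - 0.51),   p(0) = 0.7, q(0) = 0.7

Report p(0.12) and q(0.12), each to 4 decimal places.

Euler on (p,q): p_{n+1} = p_n + h·p', q_{n+1} = q_n + h·q'.
0.000000: (0.700000, 0.700000); f=(0.666400, -0.092400) → (0.779968, 0.688912)
(p(0.12), q(0.12)) ≈ (0.7800, 0.6889)

0.7800, 0.6889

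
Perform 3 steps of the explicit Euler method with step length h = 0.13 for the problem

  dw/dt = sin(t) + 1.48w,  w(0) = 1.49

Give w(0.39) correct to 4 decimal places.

2.5796

Euler: w_{n+1} = w_n + h·f(t_n, w_n).
t=0.000000, w=1.490000: f=2.205200 → w ← 1.490000 + 0.13·2.205200 = 1.776676
t=0.130000, w=1.776676: f=2.759115 → w ← 1.776676 + 0.13·2.759115 = 2.135361
t=0.260000, w=2.135361: f=3.417415 → w ← 2.135361 + 0.13·3.417415 = 2.579625
w(0.39) ≈ 2.5796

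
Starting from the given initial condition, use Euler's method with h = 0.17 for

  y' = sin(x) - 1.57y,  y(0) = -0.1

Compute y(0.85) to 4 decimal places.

Euler: y_{n+1} = y_n + h·f(x_n, y_n).
x=0.000000, y=-0.100000: f=0.157000 → y ← -0.100000 + 0.17·0.157000 = -0.073310
x=0.170000, y=-0.073310: f=0.284279 → y ← -0.073310 + 0.17·0.284279 = -0.024983
x=0.340000, y=-0.024983: f=0.372710 → y ← -0.024983 + 0.17·0.372710 = 0.038378
x=0.510000, y=0.038378: f=0.427924 → y ← 0.038378 + 0.17·0.427924 = 0.111125
x=0.680000, y=0.111125: f=0.454327 → y ← 0.111125 + 0.17·0.454327 = 0.188361
y(0.85) ≈ 0.1884

0.1884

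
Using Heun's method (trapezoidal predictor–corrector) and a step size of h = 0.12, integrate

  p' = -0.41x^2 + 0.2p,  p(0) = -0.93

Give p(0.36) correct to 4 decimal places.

-1.0063

Heun: k1 = f(x_n, p_n); k2 = f(x_n + h, p_n + h·k1); p_{n+1} = p_n + (h/2)·(k1 + k2).
x=0.000000, p=-0.930000:
  k1 = f(0.000000, -0.930000) = -0.186000
  k2 = f(0.120000, -0.952320) = -0.196368
  p ← -0.930000 + (0.12/2)·(-0.186000 + (-0.196368)) = -0.952942
x=0.120000, p=-0.952942:
  k1 = f(0.120000, -0.952942) = -0.196492
  k2 = f(0.240000, -0.976521) = -0.218920
  p ← -0.952942 + (0.12/2)·(-0.196492 + (-0.218920)) = -0.977867
x=0.240000, p=-0.977867:
  k1 = f(0.240000, -0.977867) = -0.219189
  k2 = f(0.360000, -1.004170) = -0.253970
  p ← -0.977867 + (0.12/2)·(-0.219189 + (-0.253970)) = -1.006256
p(0.36) ≈ -1.0063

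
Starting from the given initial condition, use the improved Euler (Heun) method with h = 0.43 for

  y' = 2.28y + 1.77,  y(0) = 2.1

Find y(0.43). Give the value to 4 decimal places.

6.3023

Heun: k1 = f(s_n, y_n); k2 = f(s_n + h, y_n + h·k1); y_{n+1} = y_n + (h/2)·(k1 + k2).
s=0.000000, y=2.100000:
  k1 = f(0.000000, 2.100000) = 6.558000
  k2 = f(0.430000, 4.919940) = 12.987463
  y ← 2.100000 + (0.43/2)·(6.558000 + 12.987463) = 6.302275
y(0.43) ≈ 6.3023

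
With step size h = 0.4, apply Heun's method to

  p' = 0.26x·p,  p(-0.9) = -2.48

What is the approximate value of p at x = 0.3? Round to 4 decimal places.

Heun: k1 = f(x_n, p_n); k2 = f(x_n + h, p_n + h·k1); p_{n+1} = p_n + (h/2)·(k1 + k2).
x=-0.900000, p=-2.480000:
  k1 = f(-0.900000, -2.480000) = 0.580320
  k2 = f(-0.500000, -2.247872) = 0.292223
  p ← -2.480000 + (0.4/2)·(0.580320 + 0.292223) = -2.305491
x=-0.500000, p=-2.305491:
  k1 = f(-0.500000, -2.305491) = 0.299714
  k2 = f(-0.100000, -2.185606) = 0.056826
  p ← -2.305491 + (0.4/2)·(0.299714 + 0.056826) = -2.234183
x=-0.100000, p=-2.234183:
  k1 = f(-0.100000, -2.234183) = 0.058089
  k2 = f(0.300000, -2.210948) = -0.172454
  p ← -2.234183 + (0.4/2)·(0.058089 + (-0.172454)) = -2.257056
p(0.3) ≈ -2.2571

-2.2571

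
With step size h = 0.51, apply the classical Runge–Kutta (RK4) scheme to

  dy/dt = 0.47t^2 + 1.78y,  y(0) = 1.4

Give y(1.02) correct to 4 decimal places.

RK4: k1 = f(t_n, y_n); k2 = f(t_n + h/2, y_n + (h/2)·k1); k3 = f(t_n + h/2, y_n + (h/2)·k2); k4 = f(t_n + h, y_n + h·k3); y_{n+1} = y_n + (h/6)·(k1 + 2k2 + 2k3 + k4).
t=0.000000, y=1.400000:
  k1 = f(0.000000, 1.400000) = 2.492000
  k2 = f(0.255000, 2.035460) = 3.653681
  k3 = f(0.255000, 2.331689) = 4.180967
  k4 = f(0.510000, 3.532293) = 6.409729
  y ← 1.400000 + (0.51/6)·(k1 + 2k2 + 2k3 + k4) = 3.488537
t=0.510000, y=3.488537:
  k1 = f(0.510000, 3.488537) = 6.331843
  k2 = f(0.765000, 5.103157) = 9.358675
  k3 = f(0.765000, 5.874999) = 10.732555
  k4 = f(1.020000, 8.962140) = 16.441597
  y ← 3.488537 + (0.51/6)·(k1 + 2k2 + 2k3 + k4) = 8.839789
y(1.02) ≈ 8.8398

8.8398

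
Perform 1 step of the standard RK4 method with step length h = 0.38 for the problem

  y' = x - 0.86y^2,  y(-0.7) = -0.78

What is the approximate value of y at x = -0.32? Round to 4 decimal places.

RK4: k1 = f(x_n, y_n); k2 = f(x_n + h/2, y_n + (h/2)·k1); k3 = f(x_n + h/2, y_n + (h/2)·k2); k4 = f(x_n + h, y_n + h·k3); y_{n+1} = y_n + (h/6)·(k1 + 2k2 + 2k3 + k4).
x=-0.700000, y=-0.780000:
  k1 = f(-0.700000, -0.780000) = -1.223224
  k2 = f(-0.510000, -1.012413) = -1.391482
  k3 = f(-0.510000, -1.044382) = -1.448030
  k4 = f(-0.320000, -1.330252) = -1.841829
  y ← -0.780000 + (0.38/6)·(k1 + 2k2 + 2k3 + k4) = -1.333792
y(-0.32) ≈ -1.3338

-1.3338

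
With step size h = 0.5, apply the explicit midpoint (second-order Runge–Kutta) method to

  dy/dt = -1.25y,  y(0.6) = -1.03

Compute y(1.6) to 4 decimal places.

-0.3350

Midpoint: k1 = f(t_n, y_n); k2 = f(t_n + h/2, y_n + (h/2)·k1); y_{n+1} = y_n + h·k2.
t=0.600000, y=-1.030000:
  k1 = f(0.600000, -1.030000) = 1.287500
  k2 = f(0.850000, -0.708125) = 0.885156
  y ← -1.030000 + 0.5·0.885156 = -0.587422
t=1.100000, y=-0.587422:
  k1 = f(1.100000, -0.587422) = 0.734277
  k2 = f(1.350000, -0.403853) = 0.504816
  y ← -0.587422 + 0.5·0.504816 = -0.335014
y(1.6) ≈ -0.3350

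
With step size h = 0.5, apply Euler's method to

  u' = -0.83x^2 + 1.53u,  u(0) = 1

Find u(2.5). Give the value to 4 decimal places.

11.9573

Euler: u_{n+1} = u_n + h·f(x_n, u_n).
x=0.000000, u=1.000000: f=1.530000 → u ← 1.000000 + 0.5·1.530000 = 1.765000
x=0.500000, u=1.765000: f=2.492950 → u ← 1.765000 + 0.5·2.492950 = 3.011475
x=1.000000, u=3.011475: f=3.777557 → u ← 3.011475 + 0.5·3.777557 = 4.900253
x=1.500000, u=4.900253: f=5.629888 → u ← 4.900253 + 0.5·5.629888 = 7.715197
x=2.000000, u=7.715197: f=8.484252 → u ← 7.715197 + 0.5·8.484252 = 11.957323
u(2.5) ≈ 11.9573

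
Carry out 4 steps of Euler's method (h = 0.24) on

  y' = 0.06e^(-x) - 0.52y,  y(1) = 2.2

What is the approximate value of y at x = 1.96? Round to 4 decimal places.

Euler: y_{n+1} = y_n + h·f(x_n, y_n).
x=1.000000, y=2.200000: f=-1.121927 → y ← 2.200000 + 0.24·(-1.121927) = 1.930737
x=1.240000, y=1.930737: f=-0.986620 → y ← 1.930737 + 0.24·(-0.986620) = 1.693949
x=1.480000, y=1.693949: f=-0.867195 → y ← 1.693949 + 0.24·(-0.867195) = 1.485822
x=1.720000, y=1.485822: f=-0.761883 → y ← 1.485822 + 0.24·(-0.761883) = 1.302970
y(1.96) ≈ 1.3030

1.3030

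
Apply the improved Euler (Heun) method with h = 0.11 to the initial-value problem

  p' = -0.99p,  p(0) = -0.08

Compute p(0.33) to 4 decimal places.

-0.0577

Heun: k1 = f(t_n, p_n); k2 = f(t_n + h, p_n + h·k1); p_{n+1} = p_n + (h/2)·(k1 + k2).
t=0.000000, p=-0.080000:
  k1 = f(0.000000, -0.080000) = 0.079200
  k2 = f(0.110000, -0.071288) = 0.070575
  p ← -0.080000 + (0.11/2)·(0.079200 + 0.070575) = -0.071762
t=0.110000, p=-0.071762:
  k1 = f(0.110000, -0.071762) = 0.071045
  k2 = f(0.220000, -0.063947) = 0.063308
  p ← -0.071762 + (0.11/2)·(0.071045 + 0.063308) = -0.064373
t=0.220000, p=-0.064373:
  k1 = f(0.220000, -0.064373) = 0.063729
  k2 = f(0.330000, -0.057363) = 0.056789
  p ← -0.064373 + (0.11/2)·(0.063729 + 0.056789) = -0.057744
p(0.33) ≈ -0.0577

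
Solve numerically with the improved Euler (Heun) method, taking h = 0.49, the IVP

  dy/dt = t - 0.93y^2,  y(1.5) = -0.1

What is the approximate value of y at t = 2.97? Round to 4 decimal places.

Heun: k1 = f(t_n, y_n); k2 = f(t_n + h, y_n + h·k1); y_{n+1} = y_n + (h/2)·(k1 + k2).
t=1.500000, y=-0.100000:
  k1 = f(1.500000, -0.100000) = 1.490700
  k2 = f(1.990000, 0.630443) = 1.620364
  y ← -0.100000 + (0.49/2)·(1.490700 + 1.620364) = 0.662211
t=1.990000, y=0.662211:
  k1 = f(1.990000, 0.662211) = 1.582174
  k2 = f(2.480000, 1.437476) = 0.558307
  y ← 0.662211 + (0.49/2)·(1.582174 + 0.558307) = 1.186628
t=2.480000, y=1.186628:
  k1 = f(2.480000, 1.186628) = 1.170479
  k2 = f(2.970000, 1.760163) = 0.088698
  y ← 1.186628 + (0.49/2)·(1.170479 + 0.088698) = 1.495127
y(2.97) ≈ 1.4951

1.4951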